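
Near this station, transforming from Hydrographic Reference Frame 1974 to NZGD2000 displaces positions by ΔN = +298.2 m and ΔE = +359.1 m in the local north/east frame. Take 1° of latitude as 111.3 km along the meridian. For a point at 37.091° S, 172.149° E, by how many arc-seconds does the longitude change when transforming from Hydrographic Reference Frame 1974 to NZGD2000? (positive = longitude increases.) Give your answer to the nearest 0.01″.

Δλ = 14.56″

At latitude -37.091°, cos φ = 0.797679.
1° of longitude at this latitude = 111.3 × cos φ = 88.78 km, so Δλ = 359.1 / 88781.6 = 0.0040448° = 14.561″.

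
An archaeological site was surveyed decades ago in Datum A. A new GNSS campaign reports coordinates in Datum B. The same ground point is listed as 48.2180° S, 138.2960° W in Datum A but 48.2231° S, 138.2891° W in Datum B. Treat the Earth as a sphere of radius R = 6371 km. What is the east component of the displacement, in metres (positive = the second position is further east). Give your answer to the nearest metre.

ΔE = 511 m

Δφ = -48.2231° − -48.2180° = -0.0051°; Δλ = -138.2891° − -138.2960° = +0.0069°.
1° along a meridian = πR/180 = 111195 m.
ΔN = Δφ × 111195 = -567.1 m; ΔE = Δλ × 111195 × cos(-48.2180°) = +0.0069 × 111195 × 0.666298 = 511.2 m.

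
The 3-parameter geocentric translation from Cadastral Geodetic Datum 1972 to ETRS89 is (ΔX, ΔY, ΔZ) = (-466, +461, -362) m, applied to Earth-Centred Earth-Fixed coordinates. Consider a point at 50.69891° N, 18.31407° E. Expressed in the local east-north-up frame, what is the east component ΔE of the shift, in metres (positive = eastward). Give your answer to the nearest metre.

At φ = 50.69891°, λ = 18.31407°: sin φ = 0.773828, cos φ = 0.633396, sin λ = 0.314226, cos λ = 0.949348.
ΔE = −sin λ·ΔX + cos λ·ΔY = −(0.314226)·(-466) + (0.949348)·(461) = 584.08 m.

ΔE = 584 m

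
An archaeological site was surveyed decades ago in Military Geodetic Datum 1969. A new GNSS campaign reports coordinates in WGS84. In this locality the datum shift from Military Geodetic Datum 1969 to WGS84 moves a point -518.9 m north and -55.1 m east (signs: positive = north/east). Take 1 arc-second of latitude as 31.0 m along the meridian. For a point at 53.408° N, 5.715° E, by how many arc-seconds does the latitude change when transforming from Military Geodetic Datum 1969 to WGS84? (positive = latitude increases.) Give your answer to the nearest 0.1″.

1″ of latitude = 31.00 m, so Δφ = -518.9 / 31.00 = -16.739″.

Δφ = -16.7″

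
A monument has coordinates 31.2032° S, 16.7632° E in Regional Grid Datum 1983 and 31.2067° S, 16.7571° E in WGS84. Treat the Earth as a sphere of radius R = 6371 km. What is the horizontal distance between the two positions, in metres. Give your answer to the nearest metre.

699 m

Δφ = -31.2067° − -31.2032° = -0.0035°; Δλ = 16.7571° − 16.7632° = -0.0061°.
1° along a meridian = πR/180 = 111195 m.
ΔN = Δφ × 111195 = -389.2 m; ΔE = Δλ × 111195 × cos(-31.2032°) = -0.0061 × 111195 × 0.855335 = -580.2 m.
Distance = √(ΔE² + ΔN²) = √((-580.2)² + (-389.2)²) = 698.6 m.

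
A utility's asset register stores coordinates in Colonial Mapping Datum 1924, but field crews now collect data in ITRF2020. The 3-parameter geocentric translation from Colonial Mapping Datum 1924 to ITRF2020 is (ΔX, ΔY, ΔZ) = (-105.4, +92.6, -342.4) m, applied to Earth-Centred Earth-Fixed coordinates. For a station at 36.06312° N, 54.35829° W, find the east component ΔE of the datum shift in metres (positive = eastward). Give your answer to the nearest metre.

The local east axis at (φ, λ) is (−sin λ, cos λ, 0), so ΔE = −sin(-54.35829°)·(-105.4) + cos(-54.35829°)·92.6 = -31.70 m.

ΔE = -32 m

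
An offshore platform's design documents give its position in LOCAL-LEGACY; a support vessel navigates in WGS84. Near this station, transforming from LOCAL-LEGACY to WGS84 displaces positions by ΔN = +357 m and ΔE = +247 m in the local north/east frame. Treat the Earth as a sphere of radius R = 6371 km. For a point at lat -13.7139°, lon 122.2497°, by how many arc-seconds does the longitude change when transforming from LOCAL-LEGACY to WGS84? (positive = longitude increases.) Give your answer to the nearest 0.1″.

At latitude -13.7139°, cos φ = 0.971492.
One radian of longitude at latitude φ spans R cos φ, so Δλ = ΔE / (R cos φ) = 247.0 / (6371000 × 0.971492) = 3.9907e-05 rad = 8.231″.

Δλ = 8.2″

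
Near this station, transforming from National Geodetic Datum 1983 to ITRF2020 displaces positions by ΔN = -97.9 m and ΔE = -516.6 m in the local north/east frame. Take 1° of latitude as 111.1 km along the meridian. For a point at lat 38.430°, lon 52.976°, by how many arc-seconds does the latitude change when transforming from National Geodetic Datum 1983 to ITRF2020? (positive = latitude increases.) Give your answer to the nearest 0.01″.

Δφ = -3.17″

1° of latitude = 111.1 km, so Δφ = -97.9 / 111100 = -0.0008812° = -3.172″.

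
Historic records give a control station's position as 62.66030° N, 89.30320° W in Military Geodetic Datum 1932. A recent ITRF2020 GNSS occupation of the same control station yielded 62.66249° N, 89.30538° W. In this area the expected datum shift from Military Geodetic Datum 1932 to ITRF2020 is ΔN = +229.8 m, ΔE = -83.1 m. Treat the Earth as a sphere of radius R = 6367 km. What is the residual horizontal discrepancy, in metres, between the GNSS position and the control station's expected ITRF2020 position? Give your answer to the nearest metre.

Observed coordinate differences: Δφ = +0.00219°, Δλ = -0.00218°.
Converting to metres (1° lat = 111125 m, cos φ = 0.459265): observed ΔN = 243.4 m, observed ΔE = -111.3 m.
Subtracting the expected shift leaves a residual of 243.4 − (229.8) = 13.6 m north and -111.3 − (-83.1) = -28.2 m east.
Residual distance = √(13.6² + (-28.2)²) = 31.3 m.

31 m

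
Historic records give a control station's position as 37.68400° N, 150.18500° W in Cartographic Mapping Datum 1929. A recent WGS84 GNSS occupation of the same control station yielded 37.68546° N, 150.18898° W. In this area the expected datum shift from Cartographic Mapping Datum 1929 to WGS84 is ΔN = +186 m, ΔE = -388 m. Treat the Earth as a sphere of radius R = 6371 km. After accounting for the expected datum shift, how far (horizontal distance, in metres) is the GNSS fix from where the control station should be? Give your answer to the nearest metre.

Observed coordinate differences: Δφ = +0.00146°, Δλ = -0.00398°.
Converting to metres (1° lat = 111195 m, cos φ = 0.791394): observed ΔN = 162.3 m, observed ΔE = -350.2 m.
Subtracting the expected shift leaves a residual of 162.3 − (186) = -23.7 m north and -350.2 − (-388) = 37.8 m east.
Residual distance = √((-23.7)² + 37.8²) = 44.6 m.

45 m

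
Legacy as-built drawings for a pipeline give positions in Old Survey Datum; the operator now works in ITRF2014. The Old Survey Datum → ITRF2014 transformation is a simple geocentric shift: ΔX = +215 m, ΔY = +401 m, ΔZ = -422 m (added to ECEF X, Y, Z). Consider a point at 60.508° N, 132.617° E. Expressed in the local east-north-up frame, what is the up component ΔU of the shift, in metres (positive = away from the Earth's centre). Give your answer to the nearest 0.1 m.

ΔU = -293.7 m

At φ = 60.508°, λ = 132.617°: sin φ = 0.870424, cos φ = 0.492302, sin λ = 0.735896, cos λ = -0.677094.
ΔU = cos φ cos λ·ΔX + cos φ sin λ·ΔY + sin φ·ΔZ = (0.492302)(-0.677094)(215) + (0.492302)(0.735896)(401) + (0.870424)(-422) = -293.71 m.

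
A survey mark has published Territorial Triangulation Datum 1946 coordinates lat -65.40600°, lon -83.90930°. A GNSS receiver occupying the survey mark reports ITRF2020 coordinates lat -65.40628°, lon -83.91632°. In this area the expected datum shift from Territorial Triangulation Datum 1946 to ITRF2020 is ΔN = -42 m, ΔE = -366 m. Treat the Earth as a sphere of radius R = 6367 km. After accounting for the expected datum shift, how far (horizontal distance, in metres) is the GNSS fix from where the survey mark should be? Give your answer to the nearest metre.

43 m

Observed coordinate differences: Δφ = -0.00028°, Δλ = -0.00702°.
Converting to metres (1° lat = 111125 m, cos φ = 0.416186): observed ΔN = -31.1 m, observed ΔE = -324.7 m.
Subtracting the expected shift leaves a residual of -31.1 − (-42) = 10.9 m north and -324.7 − (-366) = 41.3 m east.
Residual distance = √(10.9² + 41.3²) = 42.7 m.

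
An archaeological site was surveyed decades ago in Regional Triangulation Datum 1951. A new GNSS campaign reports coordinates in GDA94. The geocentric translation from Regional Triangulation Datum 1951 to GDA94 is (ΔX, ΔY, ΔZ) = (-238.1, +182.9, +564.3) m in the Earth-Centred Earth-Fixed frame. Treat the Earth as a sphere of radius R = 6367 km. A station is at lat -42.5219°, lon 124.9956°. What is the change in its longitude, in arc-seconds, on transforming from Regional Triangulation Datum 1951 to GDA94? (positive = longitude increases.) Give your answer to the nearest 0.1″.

Δλ = 4.0″

sin φ = -0.675872, cos φ = 0.737019, sin λ = 0.819196, cos λ = -0.573514.
East component: ΔE = −sin λ·ΔX + cos λ·ΔY = −(0.819196)(-238.1) + (-0.573514)(182.9) = 90.15 m.
1° of latitude spans πR/180 = 111125 m; at latitude φ, 1° of longitude spans that × cos φ = 81901.3 m, so Δλ = 90.15 / 81901.3 × 3600 = 3.963″.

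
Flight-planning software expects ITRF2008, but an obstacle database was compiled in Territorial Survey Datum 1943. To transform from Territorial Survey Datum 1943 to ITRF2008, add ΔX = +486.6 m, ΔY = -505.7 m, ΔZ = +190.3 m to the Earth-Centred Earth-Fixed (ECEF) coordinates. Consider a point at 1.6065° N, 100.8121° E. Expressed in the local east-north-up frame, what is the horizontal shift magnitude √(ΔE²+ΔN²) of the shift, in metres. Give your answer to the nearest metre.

The local east axis at (φ, λ) is (−sin λ, cos λ, 0), so ΔE = −sin(100.8121°)·486.6 + cos(100.8121°)·(-505.7) = -383.10 m.
The local north axis is (−sin φ cos λ, −sin φ sin λ, cos φ), giving ΔN = 2.559 + 13.926 + 190.225 = 206.71 m.
Horizontal magnitude = √(ΔE² + ΔN²) = √((-383.10)² + 206.71²) = 435.31 m.

435 m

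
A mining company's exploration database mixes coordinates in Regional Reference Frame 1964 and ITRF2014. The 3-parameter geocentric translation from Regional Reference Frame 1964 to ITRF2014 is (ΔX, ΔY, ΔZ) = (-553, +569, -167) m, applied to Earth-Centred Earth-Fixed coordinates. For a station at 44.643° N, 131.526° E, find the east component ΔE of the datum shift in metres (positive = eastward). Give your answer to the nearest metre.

The local east axis at (φ, λ) is (−sin λ, cos λ, 0), so ΔE = −sin(131.526°)·(-553) + cos(131.526°)·569 = 36.78 m.

ΔE = 37 m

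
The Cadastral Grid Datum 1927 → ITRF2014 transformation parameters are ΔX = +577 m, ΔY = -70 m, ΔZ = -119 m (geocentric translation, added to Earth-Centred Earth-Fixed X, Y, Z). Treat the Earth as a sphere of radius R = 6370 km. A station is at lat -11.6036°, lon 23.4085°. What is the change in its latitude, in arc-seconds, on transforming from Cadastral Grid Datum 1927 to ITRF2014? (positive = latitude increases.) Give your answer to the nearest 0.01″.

sin φ = -0.201139, cos φ = 0.979563, sin λ = 0.397284, cos λ = 0.917696.
North component: ΔN = −sin φ cos λ·ΔX − sin φ sin λ·ΔY + cos φ·ΔZ = −(-0.201139)(0.917696)(577) − (-0.201139)(0.397284)(-70) + (0.979563)(-119) = -15.66 m.
1° of latitude spans πR/180 = 111177 m, so Δφ = -15.66 / 111177 × 3600 = -0.507″.

Δφ = -0.51″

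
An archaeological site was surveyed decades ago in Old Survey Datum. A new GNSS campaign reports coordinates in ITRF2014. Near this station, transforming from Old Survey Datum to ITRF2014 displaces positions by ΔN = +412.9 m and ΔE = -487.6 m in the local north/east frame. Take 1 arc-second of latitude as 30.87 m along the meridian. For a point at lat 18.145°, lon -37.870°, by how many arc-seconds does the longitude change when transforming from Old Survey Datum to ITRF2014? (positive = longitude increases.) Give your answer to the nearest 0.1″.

Δλ = -16.6″

At latitude 18.145°, cos φ = 0.950271.
1″ of longitude at this latitude = 30.87 × cos φ = 29.3349 m, so Δλ = -487.6 / 29.3349 = -16.622″.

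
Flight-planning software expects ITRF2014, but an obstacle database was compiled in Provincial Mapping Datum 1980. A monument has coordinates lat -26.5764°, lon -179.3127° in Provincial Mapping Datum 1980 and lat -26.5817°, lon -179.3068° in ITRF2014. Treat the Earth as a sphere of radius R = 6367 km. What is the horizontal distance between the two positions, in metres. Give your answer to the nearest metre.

831 m

Δφ = -26.5817° − -26.5764° = -0.0053°; Δλ = -179.3068° − -179.3127° = +0.0059°.
1° along a meridian = πR/180 = 111125 m.
ΔN = Δφ × 111125 = -589.0 m; ΔE = Δλ × 111125 × cos(-26.5764°) = +0.0059 × 111125 × 0.894339 = 586.4 m.
Distance = √(ΔE² + ΔN²) = √(586.4² + (-589.0)²) = 831.1 m.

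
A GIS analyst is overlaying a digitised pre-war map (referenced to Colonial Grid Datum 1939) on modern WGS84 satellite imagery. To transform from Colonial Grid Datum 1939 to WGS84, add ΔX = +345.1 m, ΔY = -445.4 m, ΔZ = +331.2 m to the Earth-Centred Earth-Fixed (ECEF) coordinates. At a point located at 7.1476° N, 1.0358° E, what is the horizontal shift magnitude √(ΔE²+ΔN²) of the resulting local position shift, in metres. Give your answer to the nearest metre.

At φ = 7.1476°, λ = 1.0358°: sin φ = 0.124426, cos φ = 0.992229, sin λ = 0.018077, cos λ = 0.999837.
ΔE = −sin λ·ΔX + cos λ·ΔY = −(0.018077)·(345.1) + (0.999837)·(-445.4) = -451.57 m.
ΔN = −sin φ cos λ·ΔX − sin φ sin λ·ΔY + cos φ·ΔZ = −(0.124426)(0.999837)(345.1) − (0.124426)(0.018077)(-445.4) + (0.992229)(331.2) = 286.70 m.
Horizontal magnitude = √(ΔE² + ΔN²) = √((-451.57)² + 286.70²) = 534.89 m.

535 m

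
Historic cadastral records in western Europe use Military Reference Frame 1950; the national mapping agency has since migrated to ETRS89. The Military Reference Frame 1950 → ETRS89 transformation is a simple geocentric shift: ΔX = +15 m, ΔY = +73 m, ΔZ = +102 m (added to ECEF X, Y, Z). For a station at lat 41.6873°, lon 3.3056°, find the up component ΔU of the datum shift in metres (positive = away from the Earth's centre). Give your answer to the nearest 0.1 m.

ΔU = 82.2 m

At φ = 41.6873°, λ = 3.3056°: sin φ = 0.665065, cos φ = 0.746786, sin λ = 0.057662, cos λ = 0.998336.
ΔU = cos φ cos λ·ΔX + cos φ sin λ·ΔY + sin φ·ΔZ = (0.746786)(0.998336)(15) + (0.746786)(0.057662)(73) + (0.665065)(102) = 82.16 m.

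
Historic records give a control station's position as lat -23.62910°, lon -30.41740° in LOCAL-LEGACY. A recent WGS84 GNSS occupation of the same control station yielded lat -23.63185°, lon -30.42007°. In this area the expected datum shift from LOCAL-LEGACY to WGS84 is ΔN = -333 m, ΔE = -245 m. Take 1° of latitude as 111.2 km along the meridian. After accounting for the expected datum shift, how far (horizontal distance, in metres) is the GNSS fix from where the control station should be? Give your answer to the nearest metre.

38 m

Observed coordinate differences: Δφ = -0.00275°, Δλ = -0.00267°.
Converting to metres (1° lat = 111200 m, cos φ = 0.916159): observed ΔN = -305.8 m, observed ΔE = -272.0 m.
Subtracting the expected shift leaves a residual of -305.8 − (-333) = 27.2 m north and -272.0 − (-245) = -27.0 m east.
Residual distance = √(27.2² + (-27.0)²) = 38.3 m.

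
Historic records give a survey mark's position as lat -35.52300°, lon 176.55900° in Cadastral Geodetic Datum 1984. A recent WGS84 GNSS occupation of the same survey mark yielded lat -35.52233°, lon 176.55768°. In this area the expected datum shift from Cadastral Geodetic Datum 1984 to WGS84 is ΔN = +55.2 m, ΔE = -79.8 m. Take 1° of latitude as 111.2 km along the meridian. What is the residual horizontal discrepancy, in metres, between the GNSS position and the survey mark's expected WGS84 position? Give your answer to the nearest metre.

Observed coordinate differences: Δφ = +0.00067°, Δλ = -0.00132°.
Converting to metres (1° lat = 111200 m, cos φ = 0.813882): observed ΔN = 74.5 m, observed ΔE = -119.5 m.
Subtracting the expected shift leaves a residual of 74.5 − (55.2) = 19.3 m north and -119.5 − (-79.8) = -39.7 m east.
Residual distance = √(19.3² + (-39.7)²) = 44.1 m.

44 m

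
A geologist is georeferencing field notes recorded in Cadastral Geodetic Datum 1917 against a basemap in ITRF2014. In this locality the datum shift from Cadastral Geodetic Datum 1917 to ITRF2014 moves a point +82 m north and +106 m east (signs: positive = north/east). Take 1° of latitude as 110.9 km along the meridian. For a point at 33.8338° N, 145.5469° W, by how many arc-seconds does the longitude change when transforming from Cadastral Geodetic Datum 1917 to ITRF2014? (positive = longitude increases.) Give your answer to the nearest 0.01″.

Δλ = 4.14″

At latitude 33.8338°, cos φ = 0.830656.
1° of longitude at this latitude = 110.9 × cos φ = 92.12 km, so Δλ = 106.0 / 92119.8 = 0.0011507° = 4.142″.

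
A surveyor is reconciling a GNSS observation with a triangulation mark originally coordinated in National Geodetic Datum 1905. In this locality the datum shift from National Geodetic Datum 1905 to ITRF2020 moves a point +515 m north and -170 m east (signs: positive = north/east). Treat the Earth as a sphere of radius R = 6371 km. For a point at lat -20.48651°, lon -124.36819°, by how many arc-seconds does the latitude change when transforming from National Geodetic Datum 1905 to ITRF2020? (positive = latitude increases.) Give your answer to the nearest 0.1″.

On a sphere of radius R, 1 rad of latitude = R, so Δφ = ΔN / R = 515.0 / 6371000 = 8.0835e-05 rad = 16.673″.

Δφ = 16.7″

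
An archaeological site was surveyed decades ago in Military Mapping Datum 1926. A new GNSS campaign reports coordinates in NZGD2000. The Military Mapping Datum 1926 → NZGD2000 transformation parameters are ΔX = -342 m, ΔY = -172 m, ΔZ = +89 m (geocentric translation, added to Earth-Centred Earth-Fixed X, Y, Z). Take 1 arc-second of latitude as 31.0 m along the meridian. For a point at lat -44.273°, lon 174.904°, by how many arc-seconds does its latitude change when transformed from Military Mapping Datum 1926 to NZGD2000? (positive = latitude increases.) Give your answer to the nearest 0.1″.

Δφ = 9.4″

sin φ = -0.698078, cos φ = 0.716022, sin λ = 0.088825, cos λ = -0.996047.
North component: ΔN = −sin φ cos λ·ΔX − sin φ sin λ·ΔY + cos φ·ΔZ = −(-0.698078)(-0.996047)(-342) − (-0.698078)(0.088825)(-172) + (0.716022)(89) = 290.86 m.
1° of latitude spans 3600 × 31.00 = 111600 m, so Δφ = 290.86 / 111600 × 3600 = 9.383″.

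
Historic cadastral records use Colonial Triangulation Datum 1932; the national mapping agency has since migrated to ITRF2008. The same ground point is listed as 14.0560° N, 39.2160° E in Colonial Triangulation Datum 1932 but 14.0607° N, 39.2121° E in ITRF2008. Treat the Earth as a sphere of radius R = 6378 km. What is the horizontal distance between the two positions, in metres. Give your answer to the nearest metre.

Δφ = 14.0607° − 14.0560° = +0.0047°; Δλ = 39.2121° − 39.2160° = -0.0039°.
1° along a meridian = πR/180 = 111317 m.
ΔN = Δφ × 111317 = 523.2 m; ΔE = Δλ × 111317 × cos(14.0560°) = -0.0039 × 111317 × 0.970059 = -421.1 m.
Distance = √(ΔE² + ΔN²) = √((-421.1)² + 523.2²) = 671.6 m.

672 m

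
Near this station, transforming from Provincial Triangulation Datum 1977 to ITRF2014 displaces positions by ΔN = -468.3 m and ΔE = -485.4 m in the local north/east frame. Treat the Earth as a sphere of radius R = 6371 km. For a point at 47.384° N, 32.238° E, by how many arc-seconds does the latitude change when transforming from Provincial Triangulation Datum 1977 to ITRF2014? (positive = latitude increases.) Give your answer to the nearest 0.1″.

On a sphere of radius R, 1 rad of latitude = R, so Δφ = ΔN / R = -468.3 / 6371000 = -7.3505e-05 rad = -15.161″.

Δφ = -15.2″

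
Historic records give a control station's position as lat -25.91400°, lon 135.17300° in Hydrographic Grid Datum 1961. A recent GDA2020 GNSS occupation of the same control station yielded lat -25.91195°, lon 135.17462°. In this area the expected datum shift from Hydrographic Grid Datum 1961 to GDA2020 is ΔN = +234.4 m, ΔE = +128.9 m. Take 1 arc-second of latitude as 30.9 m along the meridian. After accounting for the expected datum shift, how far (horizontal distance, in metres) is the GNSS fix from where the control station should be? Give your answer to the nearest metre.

34 m

Observed coordinate differences: Δφ = +0.00205°, Δλ = +0.00162°.
Converting to metres (1° lat = 111240 m, cos φ = 0.899451): observed ΔN = 228.0 m, observed ΔE = 162.1 m.
Subtracting the expected shift leaves a residual of 228.0 − (234.4) = -6.4 m north and 162.1 − (128.9) = 33.2 m east.
Residual distance = √((-6.4)² + 33.2²) = 33.8 m.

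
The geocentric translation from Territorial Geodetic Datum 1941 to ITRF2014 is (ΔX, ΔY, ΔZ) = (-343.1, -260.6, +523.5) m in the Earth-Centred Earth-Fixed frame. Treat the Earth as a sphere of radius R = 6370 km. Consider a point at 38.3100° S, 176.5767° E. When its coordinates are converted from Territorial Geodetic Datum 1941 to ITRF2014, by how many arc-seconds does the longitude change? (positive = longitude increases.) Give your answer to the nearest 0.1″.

Δλ = 11.6″

sin φ = -0.619916, cos φ = 0.784668, sin λ = 0.059712, cos λ = -0.998216.
East component: ΔE = −sin λ·ΔX + cos λ·ΔY = −(0.059712)(-343.1) + (-0.998216)(-260.6) = 280.62 m.
1° of latitude spans πR/180 = 111177 m; at latitude φ, 1° of longitude spans that × cos φ = 87237.4 m, so Δλ = 280.62 / 87237.4 × 3600 = 11.580″.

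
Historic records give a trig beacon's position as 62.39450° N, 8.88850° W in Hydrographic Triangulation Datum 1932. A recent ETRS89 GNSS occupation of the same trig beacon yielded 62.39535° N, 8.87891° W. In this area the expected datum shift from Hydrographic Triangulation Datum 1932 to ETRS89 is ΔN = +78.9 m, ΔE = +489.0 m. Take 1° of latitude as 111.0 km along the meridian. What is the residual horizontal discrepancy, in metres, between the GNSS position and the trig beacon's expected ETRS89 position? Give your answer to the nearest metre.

Observed coordinate differences: Δφ = +0.00085°, Δλ = +0.00959°.
Converting to metres (1° lat = 111000 m, cos φ = 0.463381): observed ΔN = 94.3 m, observed ΔE = 493.3 m.
Subtracting the expected shift leaves a residual of 94.3 − (78.9) = 15.4 m north and 493.3 − (489.0) = 4.3 m east.
Residual distance = √(15.4² + 4.3²) = 16.0 m.

16 m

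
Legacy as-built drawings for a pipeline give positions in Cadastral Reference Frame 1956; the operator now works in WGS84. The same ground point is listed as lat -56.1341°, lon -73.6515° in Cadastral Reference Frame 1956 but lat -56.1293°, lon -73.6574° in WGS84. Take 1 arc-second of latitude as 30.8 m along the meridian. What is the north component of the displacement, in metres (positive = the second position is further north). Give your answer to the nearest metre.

ΔN = 532 m

Δφ = -56.1293° − -56.1341° = +0.0048°; Δλ = -73.6574° − -73.6515° = -0.0059°.
1° of latitude = 3600 × 30.80 = 110880 m.
ΔN = Δφ × 110880 = 532.2 m; ΔE = Δλ × 110880 × cos(-56.1341°) = -0.0059 × 110880 × 0.557251 = -364.5 m.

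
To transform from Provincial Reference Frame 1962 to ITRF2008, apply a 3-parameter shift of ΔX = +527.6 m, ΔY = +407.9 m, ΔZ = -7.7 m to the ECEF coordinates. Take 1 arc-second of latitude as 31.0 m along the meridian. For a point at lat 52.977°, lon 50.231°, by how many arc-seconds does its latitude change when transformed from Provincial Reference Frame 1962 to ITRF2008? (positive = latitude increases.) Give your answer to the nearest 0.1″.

sin φ = 0.798394, cos φ = 0.602136, sin λ = 0.768630, cos λ = 0.639694.
North component: ΔN = −sin φ cos λ·ΔX − sin φ sin λ·ΔY + cos φ·ΔZ = −(0.798394)(0.639694)(527.6) − (0.798394)(0.768630)(407.9) + (0.602136)(-7.7) = -524.41 m.
1° of latitude spans 3600 × 31.00 = 111600 m, so Δφ = -524.41 / 111600 × 3600 = -16.917″.

Δφ = -16.9″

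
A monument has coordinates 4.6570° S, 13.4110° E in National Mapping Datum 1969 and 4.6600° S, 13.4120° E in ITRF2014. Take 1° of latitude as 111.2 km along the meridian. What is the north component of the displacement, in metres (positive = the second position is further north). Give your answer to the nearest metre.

ΔN = -334 m

Δφ = -4.6600° − -4.6570° = -0.0030°; Δλ = 13.4120° − 13.4110° = +0.0010°.
ΔN = Δφ × 111200 = -333.6 m; ΔE = Δλ × 111200 × cos(-4.6570°) = +0.0010 × 111200 × 0.996699 = 110.8 m.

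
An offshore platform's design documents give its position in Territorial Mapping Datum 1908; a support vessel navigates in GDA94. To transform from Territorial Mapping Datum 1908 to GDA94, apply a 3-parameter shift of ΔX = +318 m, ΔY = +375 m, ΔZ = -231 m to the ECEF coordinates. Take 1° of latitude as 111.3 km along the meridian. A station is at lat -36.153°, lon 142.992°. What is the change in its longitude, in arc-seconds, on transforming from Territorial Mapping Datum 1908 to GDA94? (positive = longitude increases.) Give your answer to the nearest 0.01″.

sin φ = -0.589944, cos φ = 0.807445, sin λ = 0.601927, cos λ = -0.798551.
East component: ΔE = −sin λ·ΔX + cos λ·ΔY = −(0.601927)(318) + (-0.798551)(375) = -490.87 m.
1° of latitude spans 111300 m; at latitude φ, 1° of longitude spans that × cos φ = 89868.6 m, so Δλ = -490.87 / 89868.6 × 3600 = -19.663″.

Δλ = -19.66″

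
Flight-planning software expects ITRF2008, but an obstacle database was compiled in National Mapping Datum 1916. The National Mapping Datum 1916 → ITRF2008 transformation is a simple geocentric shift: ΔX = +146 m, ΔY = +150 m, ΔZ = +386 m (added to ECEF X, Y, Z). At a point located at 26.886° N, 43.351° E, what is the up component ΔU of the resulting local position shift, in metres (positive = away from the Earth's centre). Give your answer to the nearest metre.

ΔU = 361 m

The local up (radial) axis is (cos φ cos λ, cos φ sin λ, sin φ), giving ΔU = 94.690 + 91.840 + 174.556 = 361.09 m.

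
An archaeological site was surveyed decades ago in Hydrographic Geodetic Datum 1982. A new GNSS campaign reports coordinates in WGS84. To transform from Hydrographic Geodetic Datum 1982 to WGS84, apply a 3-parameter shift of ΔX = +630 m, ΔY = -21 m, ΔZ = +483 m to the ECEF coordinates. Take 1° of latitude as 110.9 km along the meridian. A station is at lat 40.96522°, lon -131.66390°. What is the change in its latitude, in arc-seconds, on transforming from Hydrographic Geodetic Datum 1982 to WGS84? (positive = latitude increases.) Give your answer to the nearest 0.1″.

Δφ = 20.4″

sin φ = 0.655601, cos φ = 0.755108, sin λ = -0.747057, cos λ = -0.664760.
North component: ΔN = −sin φ cos λ·ΔX − sin φ sin λ·ΔY + cos φ·ΔZ = −(0.655601)(-0.664760)(630) − (0.655601)(-0.747057)(-21) + (0.755108)(483) = 629.00 m.
1° of latitude spans 110900 m, so Δφ = 629.00 / 110900 × 3600 = 20.418″.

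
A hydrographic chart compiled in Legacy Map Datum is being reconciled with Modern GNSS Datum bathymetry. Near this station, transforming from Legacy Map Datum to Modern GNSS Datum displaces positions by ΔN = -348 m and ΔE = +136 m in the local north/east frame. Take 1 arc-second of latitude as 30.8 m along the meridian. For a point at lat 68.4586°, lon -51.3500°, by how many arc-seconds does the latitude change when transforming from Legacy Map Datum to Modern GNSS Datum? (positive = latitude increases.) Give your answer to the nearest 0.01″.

Δφ = -11.30″

1″ of latitude = 30.80 m, so Δφ = -348.0 / 30.80 = -11.299″.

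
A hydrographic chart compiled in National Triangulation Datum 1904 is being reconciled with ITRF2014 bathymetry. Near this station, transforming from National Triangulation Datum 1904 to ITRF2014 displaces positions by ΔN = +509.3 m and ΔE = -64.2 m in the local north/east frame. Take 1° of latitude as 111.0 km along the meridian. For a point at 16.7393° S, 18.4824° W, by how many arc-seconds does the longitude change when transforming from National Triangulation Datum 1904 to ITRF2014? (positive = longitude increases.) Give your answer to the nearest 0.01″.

Δλ = -2.17″

At latitude -16.7393°, cos φ = 0.957625.
1° of longitude at this latitude = 111.0 × cos φ = 106.30 km, so Δλ = -64.2 / 106296.4 = -0.0006040° = -2.174″.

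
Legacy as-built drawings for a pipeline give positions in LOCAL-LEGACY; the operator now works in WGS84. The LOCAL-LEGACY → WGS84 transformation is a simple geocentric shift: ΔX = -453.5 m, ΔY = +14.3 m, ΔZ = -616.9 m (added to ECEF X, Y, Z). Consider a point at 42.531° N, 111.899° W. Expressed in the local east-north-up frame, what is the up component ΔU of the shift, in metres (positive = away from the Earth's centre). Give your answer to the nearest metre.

At φ = 42.531°, λ = -111.899°: sin φ = 0.675989, cos φ = 0.736912, sin λ = -0.927843, cos λ = -0.372972.
ΔU = cos φ cos λ·ΔX + cos φ sin λ·ΔY + sin φ·ΔZ = (0.736912)(-0.372972)(-453.5) + (0.736912)(-0.927843)(14.3) + (0.675989)(-616.9) = -302.15 m.

ΔU = -302 m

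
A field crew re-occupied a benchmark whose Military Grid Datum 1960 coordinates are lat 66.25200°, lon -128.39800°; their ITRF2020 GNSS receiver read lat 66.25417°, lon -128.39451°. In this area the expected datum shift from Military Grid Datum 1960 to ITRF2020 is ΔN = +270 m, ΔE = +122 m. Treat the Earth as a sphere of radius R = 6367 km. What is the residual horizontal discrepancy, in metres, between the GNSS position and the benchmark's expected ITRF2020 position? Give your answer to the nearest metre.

45 m

Observed coordinate differences: Δφ = +0.00217°, Δλ = +0.00349°.
Converting to metres (1° lat = 111125 m, cos φ = 0.402715): observed ΔN = 241.1 m, observed ΔE = 156.2 m.
Subtracting the expected shift leaves a residual of 241.1 − (270) = -28.9 m north and 156.2 − (122) = 34.2 m east.
Residual distance = √((-28.9)² + 34.2²) = 44.7 m.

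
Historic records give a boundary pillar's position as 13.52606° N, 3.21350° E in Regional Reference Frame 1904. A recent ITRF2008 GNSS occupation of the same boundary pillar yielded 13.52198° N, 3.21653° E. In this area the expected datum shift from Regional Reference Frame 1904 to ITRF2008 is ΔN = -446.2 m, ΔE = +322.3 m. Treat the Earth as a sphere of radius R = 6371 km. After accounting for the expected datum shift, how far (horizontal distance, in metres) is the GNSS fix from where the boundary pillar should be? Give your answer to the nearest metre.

9 m

Observed coordinate differences: Δφ = -0.00408°, Δλ = +0.00303°.
Converting to metres (1° lat = 111195 m, cos φ = 0.972264): observed ΔN = -453.7 m, observed ΔE = 327.6 m.
Subtracting the expected shift leaves a residual of -453.7 − (-446.2) = -7.5 m north and 327.6 − (322.3) = 5.3 m east.
Residual distance = √((-7.5)² + 5.3²) = 9.1 m.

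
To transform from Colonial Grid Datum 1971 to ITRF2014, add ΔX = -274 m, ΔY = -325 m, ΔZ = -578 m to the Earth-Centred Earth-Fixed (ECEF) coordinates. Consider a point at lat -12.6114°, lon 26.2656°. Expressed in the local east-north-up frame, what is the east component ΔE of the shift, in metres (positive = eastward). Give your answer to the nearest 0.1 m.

ΔE = -170.2 m

At φ = -12.6114°, λ = 26.2656°: sin φ = -0.218337, cos φ = 0.975873, sin λ = 0.442533, cos λ = 0.896752.
ΔE = −sin λ·ΔX + cos λ·ΔY = −(0.442533)·(-274) + (0.896752)·(-325) = -170.19 m.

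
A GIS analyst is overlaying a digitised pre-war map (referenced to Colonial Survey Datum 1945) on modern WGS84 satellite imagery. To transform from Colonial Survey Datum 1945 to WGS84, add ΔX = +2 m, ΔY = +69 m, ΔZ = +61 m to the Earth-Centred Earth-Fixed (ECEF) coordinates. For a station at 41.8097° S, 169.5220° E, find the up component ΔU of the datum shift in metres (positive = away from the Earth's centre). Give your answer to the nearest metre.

ΔU = -33 m

At φ = -41.8097°, λ = 169.5220°: sin φ = -0.666659, cos φ = 0.745363, sin λ = 0.181858, cos λ = -0.983325.
ΔU = cos φ cos λ·ΔX + cos φ sin λ·ΔY + sin φ·ΔZ = (0.745363)(-0.983325)(2) + (0.745363)(0.181858)(69) + (-0.666659)(61) = -32.78 m.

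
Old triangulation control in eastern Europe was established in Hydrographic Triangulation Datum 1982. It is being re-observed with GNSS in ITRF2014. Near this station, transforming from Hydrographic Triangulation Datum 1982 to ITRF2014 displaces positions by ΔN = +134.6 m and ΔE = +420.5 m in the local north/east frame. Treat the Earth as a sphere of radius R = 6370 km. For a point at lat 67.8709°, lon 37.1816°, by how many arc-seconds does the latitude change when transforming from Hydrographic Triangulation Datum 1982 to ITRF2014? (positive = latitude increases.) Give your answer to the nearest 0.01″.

Δφ = 4.36″

On a sphere of radius R, 1 rad of latitude = R, so Δφ = ΔN / R = 134.6 / 6370000 = 2.1130e-05 rad = 4.358″.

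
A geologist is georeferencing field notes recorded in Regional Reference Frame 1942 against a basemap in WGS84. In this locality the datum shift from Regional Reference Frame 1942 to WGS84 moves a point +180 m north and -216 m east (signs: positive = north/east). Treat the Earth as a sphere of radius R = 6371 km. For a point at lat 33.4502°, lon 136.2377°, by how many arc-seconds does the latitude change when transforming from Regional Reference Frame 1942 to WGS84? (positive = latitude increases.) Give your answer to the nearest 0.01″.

On a sphere of radius R, 1 rad of latitude = R, so Δφ = ΔN / R = 180.0 / 6371000 = 2.8253e-05 rad = 5.828″.

Δφ = 5.83″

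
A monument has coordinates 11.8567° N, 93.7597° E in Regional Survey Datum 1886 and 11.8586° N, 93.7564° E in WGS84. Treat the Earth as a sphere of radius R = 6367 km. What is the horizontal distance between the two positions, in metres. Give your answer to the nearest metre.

Δφ = 11.8586° − 11.8567° = +0.0019°; Δλ = 93.7564° − 93.7597° = -0.0033°.
1° along a meridian = πR/180 = 111125 m.
ΔN = Δφ × 111125 = 211.1 m; ΔE = Δλ × 111125 × cos(11.8567°) = -0.0033 × 111125 × 0.978665 = -358.9 m.
Distance = √(ΔE² + ΔN²) = √((-358.9)² + 211.1²) = 416.4 m.

416 m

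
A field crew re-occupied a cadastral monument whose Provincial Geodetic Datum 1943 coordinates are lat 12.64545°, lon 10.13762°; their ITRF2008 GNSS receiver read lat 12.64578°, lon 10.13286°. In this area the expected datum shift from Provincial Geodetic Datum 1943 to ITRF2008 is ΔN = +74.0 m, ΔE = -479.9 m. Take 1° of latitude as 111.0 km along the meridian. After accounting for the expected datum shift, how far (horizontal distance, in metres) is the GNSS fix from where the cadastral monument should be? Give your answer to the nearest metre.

Observed coordinate differences: Δφ = +0.00033°, Δλ = -0.00476°.
Converting to metres (1° lat = 111000 m, cos φ = 0.975743): observed ΔN = 36.6 m, observed ΔE = -515.5 m.
Subtracting the expected shift leaves a residual of 36.6 − (74.0) = -37.4 m north and -515.5 − (-479.9) = -35.6 m east.
Residual distance = √((-37.4)² + (-35.6)²) = 51.6 m.

52 m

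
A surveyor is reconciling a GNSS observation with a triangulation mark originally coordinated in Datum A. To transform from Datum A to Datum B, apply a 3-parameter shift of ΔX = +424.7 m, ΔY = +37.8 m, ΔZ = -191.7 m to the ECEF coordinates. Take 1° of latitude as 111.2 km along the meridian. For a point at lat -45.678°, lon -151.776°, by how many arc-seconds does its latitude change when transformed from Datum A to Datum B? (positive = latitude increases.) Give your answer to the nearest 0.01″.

sin φ = -0.715425, cos φ = 0.698690, sin λ = -0.472920, cos λ = -0.881105.
North component: ΔN = −sin φ cos λ·ΔX − sin φ sin λ·ΔY + cos φ·ΔZ = −(-0.715425)(-0.881105)(424.7) − (-0.715425)(-0.472920)(37.8) + (0.698690)(-191.7) = -414.44 m.
1° of latitude spans 111200 m, so Δφ = -414.44 / 111200 × 3600 = -13.417″.

Δφ = -13.42″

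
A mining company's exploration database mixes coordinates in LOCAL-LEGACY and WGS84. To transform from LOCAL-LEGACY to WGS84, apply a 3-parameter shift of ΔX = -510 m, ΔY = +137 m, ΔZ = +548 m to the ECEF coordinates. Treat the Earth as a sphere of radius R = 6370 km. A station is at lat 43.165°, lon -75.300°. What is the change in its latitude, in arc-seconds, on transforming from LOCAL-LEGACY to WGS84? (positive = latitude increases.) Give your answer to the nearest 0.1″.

sin φ = 0.684102, cos φ = 0.729387, sin λ = -0.967268, cos λ = 0.253758.
North component: ΔN = −sin φ cos λ·ΔX − sin φ sin λ·ΔY + cos φ·ΔZ = −(0.684102)(0.253758)(-510) − (0.684102)(-0.967268)(137) + (0.729387)(548) = 578.89 m.
1° of latitude spans πR/180 = 111177 m, so Δφ = 578.89 / 111177 × 3600 = 18.745″.

Δφ = 18.7″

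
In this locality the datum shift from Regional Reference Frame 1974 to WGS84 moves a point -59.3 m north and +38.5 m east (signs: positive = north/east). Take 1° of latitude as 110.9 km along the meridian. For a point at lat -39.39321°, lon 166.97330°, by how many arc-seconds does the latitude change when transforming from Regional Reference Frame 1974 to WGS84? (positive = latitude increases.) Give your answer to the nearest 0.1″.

1° of latitude = 110.9 km, so Δφ = -59.3 / 110900 = -0.0005347° = -1.925″.

Δφ = -1.9″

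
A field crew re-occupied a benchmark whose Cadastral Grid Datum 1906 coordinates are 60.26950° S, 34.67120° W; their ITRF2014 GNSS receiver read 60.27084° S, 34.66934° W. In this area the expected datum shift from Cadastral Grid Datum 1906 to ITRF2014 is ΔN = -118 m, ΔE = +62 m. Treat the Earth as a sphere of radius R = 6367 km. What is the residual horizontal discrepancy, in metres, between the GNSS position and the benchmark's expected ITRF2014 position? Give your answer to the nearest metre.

51 m

Observed coordinate differences: Δφ = -0.00134°, Δλ = +0.00186°.
Converting to metres (1° lat = 111125 m, cos φ = 0.495921): observed ΔN = -148.9 m, observed ΔE = 102.5 m.
Subtracting the expected shift leaves a residual of -148.9 − (-118) = -30.9 m north and 102.5 − (62) = 40.5 m east.
Residual distance = √((-30.9)² + 40.5²) = 50.9 m.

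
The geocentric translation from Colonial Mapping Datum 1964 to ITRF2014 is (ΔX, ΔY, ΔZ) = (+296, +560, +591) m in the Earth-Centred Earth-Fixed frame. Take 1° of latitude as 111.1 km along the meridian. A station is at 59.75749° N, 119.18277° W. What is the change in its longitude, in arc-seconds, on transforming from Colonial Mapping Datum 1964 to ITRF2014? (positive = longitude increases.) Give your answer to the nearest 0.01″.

sin φ = 0.863901, cos φ = 0.503661, sin λ = -0.873069, cos λ = -0.487597.
East component: ΔE = −sin λ·ΔX + cos λ·ΔY = −(-0.873069)(296) + (-0.487597)(560) = -14.63 m.
1° of latitude spans 111100 m; at latitude φ, 1° of longitude spans that × cos φ = 55956.7 m, so Δλ = -14.63 / 55956.7 × 3600 = -0.941″.

Δλ = -0.94″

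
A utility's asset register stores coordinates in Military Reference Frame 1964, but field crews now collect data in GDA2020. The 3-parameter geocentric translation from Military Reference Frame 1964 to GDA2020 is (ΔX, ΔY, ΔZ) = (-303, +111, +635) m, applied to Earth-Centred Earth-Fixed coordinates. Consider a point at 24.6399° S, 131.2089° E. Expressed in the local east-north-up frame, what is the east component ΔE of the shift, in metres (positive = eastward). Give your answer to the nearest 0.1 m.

ΔE = 154.8 m

The local east axis at (φ, λ) is (−sin λ, cos λ, 0), so ΔE = −sin(131.2089°)·(-303) + cos(131.2089°)·111 = 154.82 m.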